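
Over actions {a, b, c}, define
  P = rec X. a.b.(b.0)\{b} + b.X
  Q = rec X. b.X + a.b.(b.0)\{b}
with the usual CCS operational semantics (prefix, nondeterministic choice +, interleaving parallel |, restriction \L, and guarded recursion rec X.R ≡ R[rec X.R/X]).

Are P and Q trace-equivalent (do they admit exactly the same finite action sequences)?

YES

Reachable graph of P (3 states):
  s0 = rec X. a.b.(b.0)\{b} + b.X :: ··a··> s1, ··b··> s0
  s1 = b.(b.0)\{b} :: ··b··> s2
  s2 = (b.0)\{b} :: (no moves)
Reachable graph of Q (3 states):
  t0 = rec X. b.X + a.b.(b.0)\{b} :: ··a··> t1, ··b··> t0
  t1 = b.(b.0)\{b} :: ··b··> t2
  t2 = (b.0)\{b} :: (no moves)
Bisimilarity quotient blocks:
  B0 = {s0, t0}
  B1 = {s1, t1}
  B2 = {s2, t2}
s0 ∈ B0, t0 ∈ B0 → same block
Bisimilar ⇒ trace-equivalent.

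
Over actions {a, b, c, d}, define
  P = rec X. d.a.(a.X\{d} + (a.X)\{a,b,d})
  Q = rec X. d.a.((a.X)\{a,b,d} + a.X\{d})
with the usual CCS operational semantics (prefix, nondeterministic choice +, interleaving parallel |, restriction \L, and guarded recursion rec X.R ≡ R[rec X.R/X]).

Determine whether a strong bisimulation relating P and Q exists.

P's transition system — 4 states:
  s0 = rec X. d.a.(a.X\{d} + (a.X)\{a,b,d}) has moves ··d··> s1
  s1 = a.(a.(rec X. d.a.(a.X\{d} + (a.X)\{a,b,d}))\{d} + (a.(rec X. d.a.(a.X\{d} + (a.X)\{a,b,d})))\{a,b,d}) has moves ··a··> s2
  s2 = a.(rec X. d.a.(a.X\{d} + (a.X)\{a,b,d}))\{d} + (a.(rec X. d.a.(a.X\{d} + (a.X)\{a,b,d})))\{a,b,d} has moves ··a··> s3
  s3 = (rec X. d.a.(a.X\{d} + (a.X)\{a,b,d}))\{d} has moves deadlocked
Q's transition system — 4 states:
  t0 = rec X. d.a.((a.X)\{a,b,d} + a.X\{d}) has moves ··d··> t1
  t1 = a.((a.(rec X. d.a.((a.X)\{a,b,d} + a.X\{d})))\{a,b,d} + a.(rec X. d.a.((a.X)\{a,b,d} + a.X\{d}))\{d}) has moves ··a··> t2
  t2 = (a.(rec X. d.a.((a.X)\{a,b,d} + a.X\{d})))\{a,b,d} + a.(rec X. d.a.((a.X)\{a,b,d} + a.X\{d}))\{d} has moves ··a··> t3
  t3 = (rec X. d.a.((a.X)\{a,b,d} + a.X\{d}))\{d} has moves deadlocked
Partition-refinement fixed point:
  B0 = {s0, t0}
  B1 = {s1, t1}
  B2 = {s2, t2}
  B3 = {s3, t3}
s0 ∈ B0, t0 ∈ B0 → same block

YES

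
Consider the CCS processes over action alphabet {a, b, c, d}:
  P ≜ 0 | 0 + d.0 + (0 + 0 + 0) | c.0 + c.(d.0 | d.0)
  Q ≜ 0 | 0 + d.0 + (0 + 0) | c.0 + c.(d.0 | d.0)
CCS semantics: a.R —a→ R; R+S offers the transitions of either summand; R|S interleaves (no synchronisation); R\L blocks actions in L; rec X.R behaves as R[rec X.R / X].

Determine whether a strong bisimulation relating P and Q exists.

Reachable graph of P (7 states):
  m0 = 0 | 0 + d.0 + (0 + 0 + 0) | c.0 + c.(d.0 | d.0) :: =c=> m1, =c=> m2, =d=> m3
  m1 = (0 + 0 + 0) | 0 :: deadlocked
  m2 = d.0 | d.0 :: =d=> m4, =d=> m5
  m3 = 0 :: deadlocked
  m4 = 0 | d.0 :: =d=> m6
  m5 = d.0 | 0 :: =d=> m6
  m6 = 0 | 0 :: deadlocked
Reachable graph of Q (7 states):
  n0 = 0 | 0 + d.0 + (0 + 0) | c.0 + c.(d.0 | d.0) :: =c=> n1, =c=> n2, =d=> n3
  n1 = (0 + 0) | 0 :: deadlocked
  n2 = d.0 | d.0 :: =d=> n4, =d=> n5
  n3 = 0 :: deadlocked
  n4 = 0 | d.0 :: =d=> n6
  n5 = d.0 | 0 :: =d=> n6
  n6 = 0 | 0 :: deadlocked
Bisimilarity quotient blocks:
  B0 = {m0, n0}
  B1 = {m2, n2}
  B2 = {m4, m5, n4, n5}
  B3 = {m1, m3, m6, n1, n3, n6}
m0 ∈ B0, n0 ∈ B0 → same block

P ~ Q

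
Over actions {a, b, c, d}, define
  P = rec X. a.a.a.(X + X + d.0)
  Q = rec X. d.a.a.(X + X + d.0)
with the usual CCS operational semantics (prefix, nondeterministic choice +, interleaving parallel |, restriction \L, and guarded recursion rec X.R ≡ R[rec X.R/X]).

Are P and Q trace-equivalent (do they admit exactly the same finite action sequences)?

NO — witness ⟨a⟩

P's transition system — 5 states:
  p0 = rec X. a.a.a.(X + X + d.0) → =a=> p1
  p1 = a.a.((rec X. a.a.a.(X + X + d.0)) + (rec X. a.a.a.(X + X + d.0)) + d.0) → =a=> p2
  p2 = a.((rec X. a.a.a.(X + X + d.0)) + (rec X. a.a.a.(X + X + d.0)) + d.0) → =a=> p3
  p3 = (rec X. a.a.a.(X + X + d.0)) + (rec X. a.a.a.(X + X + d.0)) + d.0 → =a=> p1, =d=> p4
  p4 = 0 → ∅
Q's transition system — 5 states:
  q0 = rec X. d.a.a.(X + X + d.0) → =d=> q1
  q1 = a.a.((rec X. d.a.a.(X + X + d.0)) + (rec X. d.a.a.(X + X + d.0)) + d.0) → =a=> q2
  q2 = a.((rec X. d.a.a.(X + X + d.0)) + (rec X. d.a.a.(X + X + d.0)) + d.0) → =a=> q3
  q3 = (rec X. d.a.a.(X + X + d.0)) + (rec X. d.a.a.(X + X + d.0)) + d.0 → =d=> q1, =d=> q4
  q4 = 0 → ∅
Executing a from P (initial set {p0}):
  [1] a ⇒ {p1}
  P completes σ.
Executing a from Q (initial set {q0}):
  [1] a ⇒ ∅  — Q cannot continue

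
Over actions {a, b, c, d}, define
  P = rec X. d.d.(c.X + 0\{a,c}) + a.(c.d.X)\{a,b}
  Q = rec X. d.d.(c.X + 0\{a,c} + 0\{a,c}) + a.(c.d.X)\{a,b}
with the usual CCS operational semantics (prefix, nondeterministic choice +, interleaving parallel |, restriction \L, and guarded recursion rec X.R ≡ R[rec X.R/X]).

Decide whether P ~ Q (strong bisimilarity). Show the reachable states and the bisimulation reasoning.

bisimilar

Reachable graph of P (8 states):
  s0 = rec X. d.d.(c.X + 0\{a,c}) + a.(c.d.X)\{a,b} has moves ··a··> s1, ··d··> s2
  s1 = (c.d.(rec X. d.d.(c.X + 0\{a,c}) + a.(c.d.X)\{a,b}))\{a,b} has moves ··c··> s3
  s2 = d.(c.(rec X. d.d.(c.X + 0\{a,c}) + a.(c.d.X)\{a,b}) + 0\{a,c}) has moves ··d··> s4
  s3 = (d.(rec X. d.d.(c.X + 0\{a,c}) + a.(c.d.X)\{a,b}))\{a,b} has moves ··d··> s5
  s4 = c.(rec X. d.d.(c.X + 0\{a,c}) + a.(c.d.X)\{a,b}) + 0\{a,c} has moves ··c··> s0
  s5 = (rec X. d.d.(c.X + 0\{a,c}) + a.(c.d.X)\{a,b})\{a,b} has moves ··d··> s6
  s6 = (d.(c.(rec X. d.d.(c.X + 0\{a,c}) + a.(c.d.X)\{a,b}) + 0\{a,c}))\{a,b} has moves ··d··> s7
  s7 = (c.(rec X. d.d.(c.X + 0\{a,c}) + a.(c.d.X)\{a,b}) + 0\{a,c})\{a,b} has moves ··c··> s5
Reachable graph of Q (8 states):
  t0 = rec X. d.d.(c.X + 0\{a,c} + 0\{a,c}) + a.(c.d.X)\{a,b} has moves ··a··> t1, ··d··> t2
  t1 = (c.d.(rec X. d.d.(c.X + 0\{a,c} + 0\{a,c}) + a.(c.d.X)\{a,b}))\{a,b} has moves ··c··> t3
  t2 = d.(c.(rec X. d.d.(c.X + 0\{a,c} + 0\{a,c}) + a.(c.d.X)\{a,b}) + 0\{a,c} + 0\{a,c}) has moves ··d··> t4
  t3 = (d.(rec X. d.d.(c.X + 0\{a,c} + 0\{a,c}) + a.(c.d.X)\{a,b}))\{a,b} has moves ··d··> t5
  t4 = c.(rec X. d.d.(c.X + 0\{a,c} + 0\{a,c}) + a.(c.d.X)\{a,b}) + 0\{a,c} + 0\{a,c} has moves ··c··> t0
  t5 = (rec X. d.d.(c.X + 0\{a,c} + 0\{a,c}) + a.(c.d.X)\{a,b})\{a,b} has moves ··d··> t6
  t6 = (d.(c.(rec X. d.d.(c.X + 0\{a,c} + 0\{a,c}) + a.(c.d.X)\{a,b}) + 0\{a,c} + 0\{a,c}))\{a,b} has moves ··d··> t7
  t7 = (c.(rec X. d.d.(c.X + 0\{a,c} + 0\{a,c}) + a.(c.d.X)\{a,b}) + 0\{a,c} + 0\{a,c})\{a,b} has moves ··c··> t5
Coarsest stable partition (strong bisimilarity classes):
  B0 = {s0, t0}
  B1 = {s1, t1}
  B2 = {s3, t3}
  B3 = {s5, t5}
  B4 = {s6, t6}
  B5 = {s7, t7}
  B6 = {s2, t2}
  B7 = {s4, t4}
s0 ∈ B0, t0 ∈ B0 → same block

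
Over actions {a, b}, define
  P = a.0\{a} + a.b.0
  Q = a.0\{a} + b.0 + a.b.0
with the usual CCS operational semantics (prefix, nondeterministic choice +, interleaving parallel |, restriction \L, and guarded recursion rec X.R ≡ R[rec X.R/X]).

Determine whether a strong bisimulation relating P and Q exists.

Reachable graph of P (4 states):
  s0 = a.0\{a} + a.b.0 has moves —a→ s1, —a→ s2
  s1 = 0\{a} has moves (no moves)
  s2 = b.0 has moves —b→ s3
  s3 = 0 has moves (no moves)
Reachable graph of Q (4 states):
  t0 = a.0\{a} + b.0 + a.b.0 has moves —a→ t1, —a→ t2, —b→ t3
  t1 = 0\{a} has moves (no moves)
  t2 = b.0 has moves —b→ t3
  t3 = 0 has moves (no moves)
Partition-refinement fixed point:
  B0 = {s0}
  B1 = {s2, t2}
  B2 = {s1, s3, t1, t3}
  B3 = {t0}
s0 ∈ B0, t0 ∈ B3 → different blocks

not bisimilar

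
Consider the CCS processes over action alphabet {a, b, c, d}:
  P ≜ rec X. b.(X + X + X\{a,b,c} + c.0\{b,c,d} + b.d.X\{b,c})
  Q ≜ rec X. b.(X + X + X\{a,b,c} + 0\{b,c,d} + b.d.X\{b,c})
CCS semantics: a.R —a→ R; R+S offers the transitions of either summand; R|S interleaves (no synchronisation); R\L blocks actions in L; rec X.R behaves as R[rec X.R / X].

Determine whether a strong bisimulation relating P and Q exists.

P's transition system — 5 states:
  u0 = rec X. b.(X + X + X\{a,b,c} + c.0\{b,c,d} + b.d.X\{b,c}) ⊢ -b-> u1
  u1 = (rec X. b.(X + X + X\{a,b,c} + c.0\{b,c,d} + b.d.X\{b,c})) + (rec X. b.(X + X + X\{a,b,c} + c.0\{b,c,d} + b.d.X\{b,c})) + (rec X. b.(X + X + X\{a,b,c} + c.0\{b,c,d} + b.d.X\{b,c}))\{a,b,c} + c.0\{b,c,d} + b.d.(rec X. b.(X + X + X\{a,b,c} + c.0\{b,c,d} + b.d.X\{b,c}))\{b,c} ⊢ -b-> u1, -b-> u2, -c-> u3
  u2 = d.(rec X. b.(X + X + X\{a,b,c} + c.0\{b,c,d} + b.d.X\{b,c}))\{b,c} ⊢ -d-> u4
  u3 = 0\{b,c,d} ⊢ ∅
  u4 = (rec X. b.(X + X + X\{a,b,c} + c.0\{b,c,d} + b.d.X\{b,c}))\{b,c} ⊢ ∅
Q's transition system — 4 states:
  v0 = rec X. b.(X + X + X\{a,b,c} + 0\{b,c,d} + b.d.X\{b,c}) ⊢ -b-> v1
  v1 = (rec X. b.(X + X + X\{a,b,c} + 0\{b,c,d} + b.d.X\{b,c})) + (rec X. b.(X + X + X\{a,b,c} + 0\{b,c,d} + b.d.X\{b,c})) + (rec X. b.(X + X + X\{a,b,c} + 0\{b,c,d} + b.d.X\{b,c}))\{a,b,c} + 0\{b,c,d} + b.d.(rec X. b.(X + X + X\{a,b,c} + 0\{b,c,d} + b.d.X\{b,c}))\{b,c} ⊢ -b-> v1, -b-> v2
  v2 = d.(rec X. b.(X + X + X\{a,b,c} + 0\{b,c,d} + b.d.X\{b,c}))\{b,c} ⊢ -d-> v3
  v3 = (rec X. b.(X + X + X\{a,b,c} + 0\{b,c,d} + b.d.X\{b,c}))\{b,c} ⊢ ∅
Bisimilarity quotient blocks:
  B0 = {u0}
  B1 = {u1}
  B2 = {u3, u4, v3}
  B3 = {u2, v2}
  B4 = {v0}
  B5 = {v1}
u0 ∈ B0, v0 ∈ B4 → different blocks

P ≁ Q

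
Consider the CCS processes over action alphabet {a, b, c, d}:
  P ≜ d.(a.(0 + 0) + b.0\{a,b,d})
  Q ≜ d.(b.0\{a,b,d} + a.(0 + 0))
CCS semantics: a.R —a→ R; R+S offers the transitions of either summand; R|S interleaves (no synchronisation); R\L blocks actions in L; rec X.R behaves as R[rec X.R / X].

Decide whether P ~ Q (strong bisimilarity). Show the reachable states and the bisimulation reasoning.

P ~ Q

P's transition system — 4 states:
  m0 = d.(a.(0 + 0) + b.0\{a,b,d}) :: -d-> m1
  m1 = a.(0 + 0) + b.0\{a,b,d} :: -a-> m2, -b-> m3
  m2 = 0 + 0 :: deadlocked
  m3 = 0\{a,b,d} :: deadlocked
Q's transition system — 4 states:
  n0 = d.(b.0\{a,b,d} + a.(0 + 0)) :: -d-> n1
  n1 = b.0\{a,b,d} + a.(0 + 0) :: -a-> n2, -b-> n3
  n2 = 0 + 0 :: deadlocked
  n3 = 0\{a,b,d} :: deadlocked
Coarsest stable partition (strong bisimilarity classes):
  B0 = {m0, n0}
  B1 = {m1, n1}
  B2 = {m2, m3, n2, n3}
m0 ∈ B0, n0 ∈ B0 → same block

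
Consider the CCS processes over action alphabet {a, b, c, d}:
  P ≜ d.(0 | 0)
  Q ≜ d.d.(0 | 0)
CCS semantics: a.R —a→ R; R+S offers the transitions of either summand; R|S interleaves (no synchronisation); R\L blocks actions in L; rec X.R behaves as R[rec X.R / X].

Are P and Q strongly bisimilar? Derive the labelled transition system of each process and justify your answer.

LTS(P): 2 reachable states
  p0 = d.(0 | 0) → =d=> p1
  p1 = 0 | 0 → stopped
LTS(Q): 3 reachable states
  q0 = d.d.(0 | 0) → =d=> q1
  q1 = d.(0 | 0) → =d=> q2
  q2 = 0 | 0 → stopped
Bisimilarity quotient blocks:
  B0 = {p0, q1}
  B1 = {p1, q2}
  B2 = {q0}
p0 ∈ B0, q0 ∈ B2 → different blocks

NO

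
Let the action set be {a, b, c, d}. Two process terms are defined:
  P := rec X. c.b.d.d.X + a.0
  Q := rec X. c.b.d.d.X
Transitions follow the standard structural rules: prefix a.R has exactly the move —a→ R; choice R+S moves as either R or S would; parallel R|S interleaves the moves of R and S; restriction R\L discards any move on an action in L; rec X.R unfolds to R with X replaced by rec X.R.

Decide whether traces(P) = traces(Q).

NO — witness ⟨a⟩

Reachable graph of P (5 states):
  s0 = rec X. c.b.d.d.X + a.0 | =a=> s1, =c=> s2
  s1 = 0 | ·
  s2 = b.d.d.(rec X. c.b.d.d.X + a.0) | =b=> s3
  s3 = d.d.(rec X. c.b.d.d.X + a.0) | =d=> s4
  s4 = d.(rec X. c.b.d.d.X + a.0) | =d=> s0
Reachable graph of Q (4 states):
  t0 = rec X. c.b.d.d.X | =c=> t1
  t1 = b.d.d.(rec X. c.b.d.d.X) | =b=> t2
  t2 = d.d.(rec X. c.b.d.d.X) | =d=> t3
  t3 = d.(rec X. c.b.d.d.X) | =d=> t0
Executing a from P (initial set {s0}):
  after a @ step 1: {s1}
  P completes σ.
Executing a from Q (initial set {t0}):
  after a @ step 1: ∅ (Q stuck)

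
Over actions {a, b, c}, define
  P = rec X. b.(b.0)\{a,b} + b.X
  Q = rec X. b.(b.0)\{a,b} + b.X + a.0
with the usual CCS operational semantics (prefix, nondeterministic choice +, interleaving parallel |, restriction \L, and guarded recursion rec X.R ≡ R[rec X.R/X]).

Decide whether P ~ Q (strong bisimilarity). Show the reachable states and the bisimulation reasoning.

Reachable graph of P (2 states):
  s0 = rec X. b.(b.0)\{a,b} + b.X has moves —b→ s0, —b→ s1
  s1 = (b.0)\{a,b} has moves ∅
Reachable graph of Q (3 states):
  t0 = rec X. b.(b.0)\{a,b} + b.X + a.0 has moves —a→ t1, —b→ t0, —b→ t2
  t1 = 0 has moves ∅
  t2 = (b.0)\{a,b} has moves ∅
Partition-refinement fixed point:
  B0 = {s0}
  B1 = {s1, t1, t2}
  B2 = {t0}
s0 ∈ B0, t0 ∈ B2 → different blocks

P ≁ Q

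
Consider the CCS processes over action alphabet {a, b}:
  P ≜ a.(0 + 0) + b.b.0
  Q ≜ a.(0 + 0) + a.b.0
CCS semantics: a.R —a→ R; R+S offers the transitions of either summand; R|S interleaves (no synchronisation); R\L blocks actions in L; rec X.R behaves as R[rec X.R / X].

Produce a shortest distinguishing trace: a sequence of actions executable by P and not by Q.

Reachable graph of P (4 states):
  m0 = a.(0 + 0) + b.b.0 → —a→ m1, —b→ m2
  m1 = 0 + 0 → ·
  m2 = b.0 → —b→ m3
  m3 = 0 → ·
Reachable graph of Q (4 states):
  n0 = a.(0 + 0) + a.b.0 → —a→ n1, —a→ n2
  n1 = 0 + 0 → ·
  n2 = b.0 → —b→ n3
  n3 = 0 → ·
Trace ⟨b⟩ through P, begin at {m0}:
  after b @ step 1: {m2}
  P completes σ.
Trace ⟨b⟩ through Q, begin at {n0}:
  after b @ step 1: no successor for Q

b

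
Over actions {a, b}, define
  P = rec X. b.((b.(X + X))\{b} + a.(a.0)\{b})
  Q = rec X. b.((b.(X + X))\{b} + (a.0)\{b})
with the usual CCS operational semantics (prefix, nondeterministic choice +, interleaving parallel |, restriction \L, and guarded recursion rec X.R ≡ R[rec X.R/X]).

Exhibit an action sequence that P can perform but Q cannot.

baa

P's transition system — 4 states:
  u0 = rec X. b.((b.(X + X))\{b} + a.(a.0)\{b}) has moves =b=> u1
  u1 = (b.((rec X. b.((b.(X + X))\{b} + a.(a.0)\{b})) + (rec X. b.((b.(X + X))\{b} + a.(a.0)\{b}))))\{b} + a.(a.0)\{b} has moves =a=> u2
  u2 = (a.0)\{b} has moves =a=> u3
  u3 = 0\{b} has moves ∅
Q's transition system — 3 states:
  v0 = rec X. b.((b.(X + X))\{b} + (a.0)\{b}) has moves =b=> v1
  v1 = (b.((rec X. b.((b.(X + X))\{b} + (a.0)\{b})) + (rec X. b.((b.(X + X))\{b} + (a.0)\{b}))))\{b} + (a.0)\{b} has moves =a=> v2
  v2 = 0\{b} has moves ∅
Trace ⟨baa⟩ through P, begin at {u0}:
  step 1 (b): {u1}
  step 2 (a): {u2}
  step 3 (a): {u3}
  — P admits the full trace.
Trace ⟨baa⟩ through Q, begin at {v0}:
  step 1 (b): {v1}
  step 2 (a): {v2}
  step 3 (a): no successor for Q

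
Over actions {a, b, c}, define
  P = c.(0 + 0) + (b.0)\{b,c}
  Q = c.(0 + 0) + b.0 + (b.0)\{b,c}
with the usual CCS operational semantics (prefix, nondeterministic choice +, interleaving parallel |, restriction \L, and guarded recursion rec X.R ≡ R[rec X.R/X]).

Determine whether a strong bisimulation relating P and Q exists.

LTS(P): 2 reachable states
  s0 = c.(0 + 0) + (b.0)\{b,c} :: —c→ s1
  s1 = 0 + 0 :: ∅
LTS(Q): 3 reachable states
  t0 = c.(0 + 0) + b.0 + (b.0)\{b,c} :: —b→ t1, —c→ t2
  t1 = 0 :: ∅
  t2 = 0 + 0 :: ∅
Coarsest stable partition (strong bisimilarity classes):
  B0 = {s0}
  B1 = {s1, t1, t2}
  B2 = {t0}
s0 ∈ B0, t0 ∈ B2 → different blocks

NO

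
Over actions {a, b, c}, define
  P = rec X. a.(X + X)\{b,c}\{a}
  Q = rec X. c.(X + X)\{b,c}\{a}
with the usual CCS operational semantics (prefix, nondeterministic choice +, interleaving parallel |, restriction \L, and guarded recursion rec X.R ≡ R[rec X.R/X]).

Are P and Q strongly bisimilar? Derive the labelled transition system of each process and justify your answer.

LTS(P): 2 reachable states
  s0 = rec X. a.(X + X)\{b,c}\{a} | --a--▸ s1
  s1 = ((rec X. a.(X + X)\{b,c}\{a}) + (rec X. a.(X + X)\{b,c}\{a}))\{b,c}\{a} | stopped
LTS(Q): 2 reachable states
  t0 = rec X. c.(X + X)\{b,c}\{a} | --c--▸ t1
  t1 = ((rec X. c.(X + X)\{b,c}\{a}) + (rec X. c.(X + X)\{b,c}\{a}))\{b,c}\{a} | stopped
Partition-refinement fixed point:
  B0 = {s0}
  B1 = {s1, t1}
  B2 = {t0}
s0 ∈ B0, t0 ∈ B2 → different blocks

P ≁ Q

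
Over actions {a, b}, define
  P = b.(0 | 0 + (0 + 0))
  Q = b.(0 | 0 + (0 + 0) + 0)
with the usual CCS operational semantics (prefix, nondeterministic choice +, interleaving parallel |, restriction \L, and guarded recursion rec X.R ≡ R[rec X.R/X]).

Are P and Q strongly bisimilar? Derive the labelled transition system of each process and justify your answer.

LTS(P): 2 reachable states
  u0 = b.(0 | 0 + (0 + 0)) ⊢ —b→ u1
  u1 = 0 | 0 + (0 + 0) ⊢ deadlocked
LTS(Q): 2 reachable states
  v0 = b.(0 | 0 + (0 + 0) + 0) ⊢ —b→ v1
  v1 = 0 | 0 + (0 + 0) + 0 ⊢ deadlocked
Bisimilarity quotient blocks:
  B0 = {u0, v0}
  B1 = {u1, v1}
u0 ∈ B0, v0 ∈ B0 → same block

bisimilar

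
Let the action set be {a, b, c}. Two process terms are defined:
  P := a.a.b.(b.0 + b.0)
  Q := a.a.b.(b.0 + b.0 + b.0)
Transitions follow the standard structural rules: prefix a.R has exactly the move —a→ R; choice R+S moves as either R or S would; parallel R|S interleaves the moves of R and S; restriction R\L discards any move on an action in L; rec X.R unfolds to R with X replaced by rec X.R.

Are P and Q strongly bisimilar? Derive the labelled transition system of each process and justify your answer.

LTS(P): 5 reachable states
  m0 = a.a.b.(b.0 + b.0) | —a→ m1
  m1 = a.b.(b.0 + b.0) | —a→ m2
  m2 = b.(b.0 + b.0) | —b→ m3
  m3 = b.0 + b.0 | —b→ m4
  m4 = 0 | (no moves)
LTS(Q): 5 reachable states
  n0 = a.a.b.(b.0 + b.0 + b.0) | —a→ n1
  n1 = a.b.(b.0 + b.0 + b.0) | —a→ n2
  n2 = b.(b.0 + b.0 + b.0) | —b→ n3
  n3 = b.0 + b.0 + b.0 | —b→ n4
  n4 = 0 | (no moves)
Coarsest stable partition (strong bisimilarity classes):
  B0 = {m0, n0}
  B1 = {m1, n1}
  B2 = {m2, n2}
  B3 = {m3, n3}
  B4 = {m4, n4}
m0 ∈ B0, n0 ∈ B0 → same block

P ~ Q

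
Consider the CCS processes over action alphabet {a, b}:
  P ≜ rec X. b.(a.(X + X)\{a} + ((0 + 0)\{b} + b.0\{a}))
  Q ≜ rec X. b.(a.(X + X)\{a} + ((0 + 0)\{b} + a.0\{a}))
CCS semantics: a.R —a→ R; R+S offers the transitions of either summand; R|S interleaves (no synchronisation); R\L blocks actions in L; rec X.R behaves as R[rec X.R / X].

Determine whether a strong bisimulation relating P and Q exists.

LTS(P): 6 reachable states
  u0 = rec X. b.(a.(X + X)\{a} + ((0 + 0)\{b} + b.0\{a})) | ··b··> u1
  u1 = a.((rec X. b.(a.(X + X)\{a} + ((0 + 0)\{b} + b.0\{a}))) + (rec X. b.(a.(X + X)\{a} + ((0 + 0)\{b} + b.0\{a}))))\{a} + ((0 + 0)\{b} + b.0\{a}) | ··a··> u2, ··b··> u3
  u2 = ((rec X. b.(a.(X + X)\{a} + ((0 + 0)\{b} + b.0\{a}))) + (rec X. b.(a.(X + X)\{a} + ((0 + 0)\{b} + b.0\{a}))))\{a} | ··b··> u4
  u3 = 0\{a} | (no moves)
  u4 = (a.((rec X. b.(a.(X + X)\{a} + ((0 + 0)\{b} + b.0\{a}))) + (rec X. b.(a.(X + X)\{a} + ((0 + 0)\{b} + b.0\{a}))))\{a} + ((0 + 0)\{b} + b.0\{a}))\{a} | ··b··> u5
  u5 = 0\{a}\{a} | (no moves)
LTS(Q): 5 reachable states
  v0 = rec X. b.(a.(X + X)\{a} + ((0 + 0)\{b} + a.0\{a})) | ··b··> v1
  v1 = a.((rec X. b.(a.(X + X)\{a} + ((0 + 0)\{b} + a.0\{a}))) + (rec X. b.(a.(X + X)\{a} + ((0 + 0)\{b} + a.0\{a}))))\{a} + ((0 + 0)\{b} + a.0\{a}) | ··a··> v2, ··a··> v3
  v2 = ((rec X. b.(a.(X + X)\{a} + ((0 + 0)\{b} + a.0\{a}))) + (rec X. b.(a.(X + X)\{a} + ((0 + 0)\{b} + a.0\{a}))))\{a} | ··b··> v4
  v3 = 0\{a} | (no moves)
  v4 = (a.((rec X. b.(a.(X + X)\{a} + ((0 + 0)\{b} + a.0\{a}))) + (rec X. b.(a.(X + X)\{a} + ((0 + 0)\{b} + a.0\{a}))))\{a} + ((0 + 0)\{b} + a.0\{a}))\{a} | (no moves)
Bisimilarity quotient blocks:
  B0 = {u0}
  B1 = {u1}
  B2 = {u3, u5, v3, v4}
  B3 = {u2}
  B4 = {u4, v2}
  B5 = {v0}
  B6 = {v1}
u0 ∈ B0, v0 ∈ B5 → different blocks

P ≁ Q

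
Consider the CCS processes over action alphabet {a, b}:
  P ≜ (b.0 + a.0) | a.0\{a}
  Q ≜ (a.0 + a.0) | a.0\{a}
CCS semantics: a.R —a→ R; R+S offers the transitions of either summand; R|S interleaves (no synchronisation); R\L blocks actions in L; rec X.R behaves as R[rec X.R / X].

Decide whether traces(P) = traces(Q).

NO — witness ⟨b⟩

LTS(P): 4 reachable states
  p0 = (b.0 + a.0) | a.0\{a} has moves ··a··> p1, ··a··> p2, ··b··> p2
  p1 = (b.0 + a.0) | 0\{a} has moves ··a··> p3, ··b··> p3
  p2 = 0 | a.0\{a} has moves ··a··> p3
  p3 = 0 | 0\{a} has moves deadlocked
LTS(Q): 4 reachable states
  q0 = (a.0 + a.0) | a.0\{a} has moves ··a··> q1, ··a··> q2
  q1 = (a.0 + a.0) | 0\{a} has moves ··a··> q3
  q2 = 0 | a.0\{a} has moves ··a··> q3
  q3 = 0 | 0\{a} has moves deadlocked
Trace ⟨b⟩ through P, begin at {p0}:
  after b @ step 1: {p2}
  ✓ P
Trace ⟨b⟩ through Q, begin at {q0}:
  after b @ step 1: ∅ (Q stuck)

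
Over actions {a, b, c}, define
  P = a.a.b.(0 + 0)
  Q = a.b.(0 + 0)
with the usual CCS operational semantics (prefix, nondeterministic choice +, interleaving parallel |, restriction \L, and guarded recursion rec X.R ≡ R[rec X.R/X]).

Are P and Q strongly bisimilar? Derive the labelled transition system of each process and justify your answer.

P's transition system — 4 states:
  s0 = a.a.b.(0 + 0) ⊢ -a-> s1
  s1 = a.b.(0 + 0) ⊢ -a-> s2
  s2 = b.(0 + 0) ⊢ -b-> s3
  s3 = 0 + 0 ⊢ deadlocked
Q's transition system — 3 states:
  t0 = a.b.(0 + 0) ⊢ -a-> t1
  t1 = b.(0 + 0) ⊢ -b-> t2
  t2 = 0 + 0 ⊢ deadlocked
Coarsest stable partition (strong bisimilarity classes):
  B0 = {s0}
  B1 = {s1, t0}
  B2 = {s2, t1}
  B3 = {s3, t2}
s0 ∈ B0, t0 ∈ B1 → different blocks

not bisimilar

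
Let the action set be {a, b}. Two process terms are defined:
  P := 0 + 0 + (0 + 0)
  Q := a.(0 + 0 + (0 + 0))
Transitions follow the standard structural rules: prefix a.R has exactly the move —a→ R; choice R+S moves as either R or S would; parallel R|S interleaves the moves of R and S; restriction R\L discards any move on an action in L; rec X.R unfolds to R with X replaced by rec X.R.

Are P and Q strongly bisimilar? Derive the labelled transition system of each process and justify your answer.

NO

LTS(P): 1 reachable states
  s0 = 0 + 0 + (0 + 0) ⊢ ∅
LTS(Q): 2 reachable states
  t0 = a.(0 + 0 + (0 + 0)) ⊢ =a=> t1
  t1 = 0 + 0 + (0 + 0) ⊢ ∅
Coarsest stable partition (strong bisimilarity classes):
  B0 = {s0, t1}
  B1 = {t0}
s0 ∈ B0, t0 ∈ B1 → different blocks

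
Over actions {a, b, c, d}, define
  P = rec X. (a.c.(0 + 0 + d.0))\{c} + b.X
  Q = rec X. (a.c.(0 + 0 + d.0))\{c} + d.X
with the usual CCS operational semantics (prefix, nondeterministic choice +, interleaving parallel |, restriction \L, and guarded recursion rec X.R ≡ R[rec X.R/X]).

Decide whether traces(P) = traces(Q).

traces(P) ≠ traces(Q) — witness ⟨b⟩

LTS(P): 2 reachable states
  p0 = rec X. (a.c.(0 + 0 + d.0))\{c} + b.X ⊢ —a→ p1, —b→ p0
  p1 = (c.(0 + 0 + d.0))\{c} ⊢ deadlocked
LTS(Q): 2 reachable states
  q0 = rec X. (a.c.(0 + 0 + d.0))\{c} + d.X ⊢ —a→ q1, —d→ q0
  q1 = (c.(0 + 0 + d.0))\{c} ⊢ deadlocked
Executing b from P (initial set {p0}):
  [1] b ⇒ {p0}
  ✓ P
Executing b from Q (initial set {q0}):
  [1] b ⇒ ∅ (Q stuck)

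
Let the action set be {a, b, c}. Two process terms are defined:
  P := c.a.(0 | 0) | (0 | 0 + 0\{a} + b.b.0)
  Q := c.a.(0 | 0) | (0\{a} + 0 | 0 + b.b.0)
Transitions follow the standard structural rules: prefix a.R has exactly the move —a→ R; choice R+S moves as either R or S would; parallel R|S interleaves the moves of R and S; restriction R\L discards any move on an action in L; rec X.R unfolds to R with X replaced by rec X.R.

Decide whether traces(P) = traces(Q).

YES

P's transition system — 9 states:
  u0 = c.a.(0 | 0) | (0 | 0 + 0\{a} + b.b.0) :: --b--▸ u1, --c--▸ u2
  u1 = c.a.(0 | 0) | b.0 :: --b--▸ u3, --c--▸ u4
  u2 = a.(0 | 0) | (0 | 0 + 0\{a} + b.b.0) :: --a--▸ u5, --b--▸ u4
  u3 = c.a.(0 | 0) | 0 :: --c--▸ u6
  u4 = a.(0 | 0) | b.0 :: --a--▸ u7, --b--▸ u6
  u5 = 0 | 0 | (0 | 0 + 0\{a} + b.b.0) :: --b--▸ u7
  u6 = a.(0 | 0) | 0 :: --a--▸ u8
  u7 = 0 | 0 | b.0 :: --b--▸ u8
  u8 = 0 | 0 | 0 :: (no moves)
Q's transition system — 9 states:
  v0 = c.a.(0 | 0) | (0\{a} + 0 | 0 + b.b.0) :: --b--▸ v1, --c--▸ v2
  v1 = c.a.(0 | 0) | b.0 :: --b--▸ v3, --c--▸ v4
  v2 = a.(0 | 0) | (0\{a} + 0 | 0 + b.b.0) :: --a--▸ v5, --b--▸ v4
  v3 = c.a.(0 | 0) | 0 :: --c--▸ v6
  v4 = a.(0 | 0) | b.0 :: --a--▸ v7, --b--▸ v6
  v5 = 0 | 0 | (0\{a} + 0 | 0 + b.b.0) :: --b--▸ v7
  v6 = a.(0 | 0) | 0 :: --a--▸ v8
  v7 = 0 | 0 | b.0 :: --b--▸ v8
  v8 = 0 | 0 | 0 :: (no moves)
Coarsest stable partition (strong bisimilarity classes):
  B0 = {u0, v0}
  B1 = {u1, v1}
  B2 = {u4, v4}
  B3 = {u7, v7}
  B4 = {u8, v8}
  B5 = {u6, v6}
  B6 = {u3, v3}
  B7 = {u2, v2}
  B8 = {u5, v5}
u0 ∈ B0, v0 ∈ B0 → same block
Bisimilar ⇒ trace-equivalent.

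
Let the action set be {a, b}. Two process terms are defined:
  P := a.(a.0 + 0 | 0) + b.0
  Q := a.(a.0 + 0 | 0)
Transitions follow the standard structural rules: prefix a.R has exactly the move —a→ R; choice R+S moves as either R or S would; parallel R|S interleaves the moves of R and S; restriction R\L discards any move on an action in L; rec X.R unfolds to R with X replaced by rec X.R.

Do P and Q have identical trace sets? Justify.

LTS(P): 3 reachable states
  u0 = a.(a.0 + 0 | 0) + b.0 | =a=> u1, =b=> u2
  u1 = a.0 + 0 | 0 | =a=> u2
  u2 = 0 | stopped
LTS(Q): 3 reachable states
  v0 = a.(a.0 + 0 | 0) | =a=> v1
  v1 = a.0 + 0 | 0 | =a=> v2
  v2 = 0 | stopped
Trace ⟨b⟩ through P, begin at {u0}:
  after b @ step 1: {u2}
  ✓ P
Trace ⟨b⟩ through Q, begin at {v0}:
  after b @ step 1: ∅ (Q stuck)

traces(P) ≠ traces(Q) — witness ⟨b⟩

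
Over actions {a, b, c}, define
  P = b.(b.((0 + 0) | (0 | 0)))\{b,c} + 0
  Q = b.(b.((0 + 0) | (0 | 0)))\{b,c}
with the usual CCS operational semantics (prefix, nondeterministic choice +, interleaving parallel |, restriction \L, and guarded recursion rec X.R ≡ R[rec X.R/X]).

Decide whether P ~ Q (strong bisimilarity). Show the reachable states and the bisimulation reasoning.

Reachable graph of P (2 states):
  s0 = b.(b.((0 + 0) | (0 | 0)))\{b,c} + 0 :: ··b··> s1
  s1 = (b.((0 + 0) | (0 | 0)))\{b,c} :: ·
Reachable graph of Q (2 states):
  t0 = b.(b.((0 + 0) | (0 | 0)))\{b,c} :: ··b··> t1
  t1 = (b.((0 + 0) | (0 | 0)))\{b,c} :: ·
Bisimilarity quotient blocks:
  B0 = {s0, t0}
  B1 = {s1, t1}
s0 ∈ B0, t0 ∈ B0 → same block

YES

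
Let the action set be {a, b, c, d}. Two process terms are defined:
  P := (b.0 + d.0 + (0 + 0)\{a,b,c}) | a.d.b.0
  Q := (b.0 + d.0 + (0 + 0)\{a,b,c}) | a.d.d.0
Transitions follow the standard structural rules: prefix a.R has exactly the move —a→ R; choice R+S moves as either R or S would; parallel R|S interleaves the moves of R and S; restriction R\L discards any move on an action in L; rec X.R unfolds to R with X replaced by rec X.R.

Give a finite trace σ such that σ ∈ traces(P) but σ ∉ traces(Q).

abdb

Reachable graph of P (8 states):
  s0 = (b.0 + d.0 + (0 + 0)\{a,b,c}) | a.d.b.0 → -a-> s1, -b-> s2, -d-> s2
  s1 = (b.0 + d.0 + (0 + 0)\{a,b,c}) | d.b.0 → -b-> s3, -d-> s3, -d-> s4
  s2 = 0 | a.d.b.0 → -a-> s3
  s3 = 0 | d.b.0 → -d-> s5
  s4 = (b.0 + d.0 + (0 + 0)\{a,b,c}) | b.0 → -b-> s5, -b-> s6, -d-> s5
  s5 = 0 | b.0 → -b-> s7
  s6 = (b.0 + d.0 + (0 + 0)\{a,b,c}) | 0 → -b-> s7, -d-> s7
  s7 = 0 | 0 → stopped
Reachable graph of Q (8 states):
  t0 = (b.0 + d.0 + (0 + 0)\{a,b,c}) | a.d.d.0 → -a-> t1, -b-> t2, -d-> t2
  t1 = (b.0 + d.0 + (0 + 0)\{a,b,c}) | d.d.0 → -b-> t3, -d-> t3, -d-> t4
  t2 = 0 | a.d.d.0 → -a-> t3
  t3 = 0 | d.d.0 → -d-> t5
  t4 = (b.0 + d.0 + (0 + 0)\{a,b,c}) | d.0 → -b-> t5, -d-> t5, -d-> t6
  t5 = 0 | d.0 → -d-> t7
  t6 = (b.0 + d.0 + (0 + 0)\{a,b,c}) | 0 → -b-> t7, -d-> t7
  t7 = 0 | 0 → stopped
Executing abdb from P (initial set {s0}):
  after a @ step 1: {s1}
  after b @ step 2: {s3}
  after d @ step 3: {s5}
  after b @ step 4: {s7}
  ✓ P
Executing abdb from Q (initial set {t0}):
  after a @ step 1: {t1}
  after b @ step 2: {t3}
  after d @ step 3: {t5}
  after b @ step 4: no successor for Q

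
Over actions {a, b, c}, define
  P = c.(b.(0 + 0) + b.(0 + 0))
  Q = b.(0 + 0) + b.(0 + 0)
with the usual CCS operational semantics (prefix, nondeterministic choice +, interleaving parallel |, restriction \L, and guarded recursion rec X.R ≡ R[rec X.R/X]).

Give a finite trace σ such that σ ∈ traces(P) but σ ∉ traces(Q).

c

Reachable graph of P (3 states):
  p0 = c.(b.(0 + 0) + b.(0 + 0)) | —c→ p1
  p1 = b.(0 + 0) + b.(0 + 0) | —b→ p2
  p2 = 0 + 0 | ∅
Reachable graph of Q (2 states):
  q0 = b.(0 + 0) + b.(0 + 0) | —b→ q1
  q1 = 0 + 0 | ∅
Trace ⟨c⟩ through P, begin at {p0}:
  after c @ step 1: {p1}
  — P admits the full trace.
Trace ⟨c⟩ through Q, begin at {q0}:
  after c @ step 1: ∅ (Q stuck)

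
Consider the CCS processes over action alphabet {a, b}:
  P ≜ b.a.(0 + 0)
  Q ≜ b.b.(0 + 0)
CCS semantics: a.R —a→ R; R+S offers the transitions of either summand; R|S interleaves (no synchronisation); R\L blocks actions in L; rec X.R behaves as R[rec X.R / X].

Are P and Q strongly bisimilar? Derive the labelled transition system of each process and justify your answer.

P ≁ Q

LTS(P): 3 reachable states
  s0 = b.a.(0 + 0) → --b--▸ s1
  s1 = a.(0 + 0) → --a--▸ s2
  s2 = 0 + 0 → deadlocked
LTS(Q): 3 reachable states
  t0 = b.b.(0 + 0) → --b--▸ t1
  t1 = b.(0 + 0) → --b--▸ t2
  t2 = 0 + 0 → deadlocked
Bisimilarity quotient blocks:
  B0 = {s0}
  B1 = {s1}
  B2 = {s2, t2}
  B3 = {t0}
  B4 = {t1}
s0 ∈ B0, t0 ∈ B3 → different blocks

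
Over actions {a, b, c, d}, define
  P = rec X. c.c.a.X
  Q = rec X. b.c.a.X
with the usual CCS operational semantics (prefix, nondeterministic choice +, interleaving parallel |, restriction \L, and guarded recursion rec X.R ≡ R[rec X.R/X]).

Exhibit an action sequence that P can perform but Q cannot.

c

Reachable graph of P (3 states):
  s0 = rec X. c.c.a.X :: =c=> s1
  s1 = c.a.(rec X. c.c.a.X) :: =c=> s2
  s2 = a.(rec X. c.c.a.X) :: =a=> s0
Reachable graph of Q (3 states):
  t0 = rec X. b.c.a.X :: =b=> t1
  t1 = c.a.(rec X. b.c.a.X) :: =c=> t2
  t2 = a.(rec X. b.c.a.X) :: =a=> t0
Executing c from P (initial set {s0}):
  [1] c ⇒ {s1}
  P completes σ.
Executing c from Q (initial set {t0}):
  [1] c ⇒ ∅  — Q cannot continue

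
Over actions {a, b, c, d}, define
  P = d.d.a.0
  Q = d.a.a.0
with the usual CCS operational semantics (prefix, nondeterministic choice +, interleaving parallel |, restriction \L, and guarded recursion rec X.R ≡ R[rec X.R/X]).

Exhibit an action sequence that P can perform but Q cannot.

dd

P's transition system — 4 states:
  p0 = d.d.a.0 has moves --d--▸ p1
  p1 = d.a.0 has moves --d--▸ p2
  p2 = a.0 has moves --a--▸ p3
  p3 = 0 has moves ·
Q's transition system — 4 states:
  q0 = d.a.a.0 has moves --d--▸ q1
  q1 = a.a.0 has moves --a--▸ q2
  q2 = a.0 has moves --a--▸ q3
  q3 = 0 has moves ·
Trace ⟨dd⟩ through P, begin at {p0}:
  step 1 (d): {p1}
  step 2 (d): {p2}
  — P admits the full trace.
Trace ⟨dd⟩ through Q, begin at {q0}:
  step 1 (d): {q1}
  step 2 (d): ∅  — Q cannot continue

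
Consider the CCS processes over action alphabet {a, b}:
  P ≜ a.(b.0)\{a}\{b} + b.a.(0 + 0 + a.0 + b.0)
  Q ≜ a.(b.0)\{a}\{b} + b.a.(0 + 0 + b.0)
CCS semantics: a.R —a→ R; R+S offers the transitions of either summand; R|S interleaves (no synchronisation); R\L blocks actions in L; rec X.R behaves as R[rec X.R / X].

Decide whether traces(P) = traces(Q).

trace-distinct — witness ⟨baa⟩

LTS(P): 5 reachable states
  p0 = a.(b.0)\{a}\{b} + b.a.(0 + 0 + a.0 + b.0) ⊢ ··a··> p1, ··b··> p2
  p1 = (b.0)\{a}\{b} ⊢ (no moves)
  p2 = a.(0 + 0 + a.0 + b.0) ⊢ ··a··> p3
  p3 = 0 + 0 + a.0 + b.0 ⊢ ··a··> p4, ··b··> p4
  p4 = 0 ⊢ (no moves)
LTS(Q): 5 reachable states
  q0 = a.(b.0)\{a}\{b} + b.a.(0 + 0 + b.0) ⊢ ··a··> q1, ··b··> q2
  q1 = (b.0)\{a}\{b} ⊢ (no moves)
  q2 = a.(0 + 0 + b.0) ⊢ ··a··> q3
  q3 = 0 + 0 + b.0 ⊢ ··b··> q4
  q4 = 0 ⊢ (no moves)
Trace ⟨baa⟩ through P, begin at {p0}:
  step 1 (b): {p2}
  step 2 (a): {p3}
  step 3 (a): {p4}
  P completes σ.
Trace ⟨baa⟩ through Q, begin at {q0}:
  step 1 (b): {q2}
  step 2 (a): {q3}
  step 3 (a): ∅ (Q stuck)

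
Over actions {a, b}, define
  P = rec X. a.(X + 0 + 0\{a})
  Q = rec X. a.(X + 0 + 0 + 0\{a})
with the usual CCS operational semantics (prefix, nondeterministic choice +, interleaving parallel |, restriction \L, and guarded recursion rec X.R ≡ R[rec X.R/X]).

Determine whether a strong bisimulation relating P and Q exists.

Reachable graph of P (2 states):
  p0 = rec X. a.(X + 0 + 0\{a}) | -a-> p1
  p1 = (rec X. a.(X + 0 + 0\{a})) + 0 + 0\{a} | -a-> p1
Reachable graph of Q (2 states):
  q0 = rec X. a.(X + 0 + 0 + 0\{a}) | -a-> q1
  q1 = (rec X. a.(X + 0 + 0 + 0\{a})) + 0 + 0 + 0\{a} | -a-> q1
Coarsest stable partition (strong bisimilarity classes):
  B0 = {p0, p1, q0, q1}
p0 ∈ B0, q0 ∈ B0 → same block

bisimilar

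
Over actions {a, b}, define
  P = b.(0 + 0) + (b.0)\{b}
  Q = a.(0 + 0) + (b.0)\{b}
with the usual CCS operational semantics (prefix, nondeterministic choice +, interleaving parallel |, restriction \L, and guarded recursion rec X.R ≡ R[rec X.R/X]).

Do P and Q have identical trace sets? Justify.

LTS(P): 2 reachable states
  s0 = b.(0 + 0) + (b.0)\{b} :: ··b··> s1
  s1 = 0 + 0 :: ∅
LTS(Q): 2 reachable states
  t0 = a.(0 + 0) + (b.0)\{b} :: ··a··> t1
  t1 = 0 + 0 :: ∅
Executing b from P (initial set {s0}):
  [1] b ⇒ {s1}
  ✓ P
Executing b from Q (initial set {t0}):
  [1] b ⇒ ∅ (Q stuck)

trace-distinct — witness ⟨b⟩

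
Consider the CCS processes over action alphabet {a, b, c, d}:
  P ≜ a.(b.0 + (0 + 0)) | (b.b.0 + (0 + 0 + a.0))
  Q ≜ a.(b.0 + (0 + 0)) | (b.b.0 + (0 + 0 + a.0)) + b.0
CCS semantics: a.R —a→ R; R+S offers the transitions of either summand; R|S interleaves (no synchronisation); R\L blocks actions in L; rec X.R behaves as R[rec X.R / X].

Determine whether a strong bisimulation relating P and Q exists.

P's transition system — 9 states:
  s0 = a.(b.0 + (0 + 0)) | (b.b.0 + (0 + 0 + a.0)) → --a--▸ s1, --a--▸ s2, --b--▸ s3
  s1 = (b.0 + (0 + 0)) | (b.b.0 + (0 + 0 + a.0)) → --a--▸ s4, --b--▸ s5, --b--▸ s6
  s2 = a.(b.0 + (0 + 0)) | 0 → --a--▸ s4
  s3 = a.(b.0 + (0 + 0)) | b.0 → --a--▸ s5, --b--▸ s2
  s4 = (b.0 + (0 + 0)) | 0 → --b--▸ s7
  s5 = (b.0 + (0 + 0)) | b.0 → --b--▸ s4, --b--▸ s8
  s6 = 0 | (b.b.0 + (0 + 0 + a.0)) → --a--▸ s7, --b--▸ s8
  s7 = 0 | 0 → (no moves)
  s8 = 0 | b.0 → --b--▸ s7
Q's transition system — 10 states:
  t0 = a.(b.0 + (0 + 0)) | (b.b.0 + (0 + 0 + a.0)) + b.0 → --a--▸ t1, --a--▸ t2, --b--▸ t3, --b--▸ t4
  t1 = (b.0 + (0 + 0)) | (b.b.0 + (0 + 0 + a.0)) → --a--▸ t5, --b--▸ t6, --b--▸ t7
  t2 = a.(b.0 + (0 + 0)) | 0 → --a--▸ t5
  t3 = 0 → (no moves)
  t4 = a.(b.0 + (0 + 0)) | b.0 → --a--▸ t6, --b--▸ t2
  t5 = (b.0 + (0 + 0)) | 0 → --b--▸ t8
  t6 = (b.0 + (0 + 0)) | b.0 → --b--▸ t5, --b--▸ t9
  t7 = 0 | (b.b.0 + (0 + 0 + a.0)) → --a--▸ t8, --b--▸ t9
  t8 = 0 | 0 → (no moves)
  t9 = 0 | b.0 → --b--▸ t8
Partition-refinement fixed point:
  B0 = {s0}
  B1 = {s3, t4}
  B2 = {s2, t2}
  B3 = {s4, s8, t5, t9}
  B4 = {s7, t3, t8}
  B5 = {s5, t6}
  B6 = {s1, t1}
  B7 = {s6, t7}
  B8 = {t0}
s0 ∈ B0, t0 ∈ B8 → different blocks

NO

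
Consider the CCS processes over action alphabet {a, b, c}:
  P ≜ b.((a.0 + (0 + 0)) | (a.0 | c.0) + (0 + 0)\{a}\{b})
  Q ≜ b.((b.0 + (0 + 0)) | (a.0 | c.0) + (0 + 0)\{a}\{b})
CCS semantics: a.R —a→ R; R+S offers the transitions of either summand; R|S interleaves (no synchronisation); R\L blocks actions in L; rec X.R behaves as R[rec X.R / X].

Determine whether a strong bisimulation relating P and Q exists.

Reachable graph of P (9 states):
  m0 = b.((a.0 + (0 + 0)) | (a.0 | c.0) + (0 + 0)\{a}\{b}) → ··b··> m1
  m1 = (a.0 + (0 + 0)) | (a.0 | c.0) + (0 + 0)\{a}\{b} → ··a··> m2, ··a··> m3, ··c··> m4
  m2 = (a.0 + (0 + 0)) | (0 | c.0) → ··a··> m5, ··c··> m6
  m3 = 0 | (a.0 | c.0) → ··a··> m5, ··c··> m7
  m4 = (a.0 + (0 + 0)) | (a.0 | 0) → ··a··> m6, ··a··> m7
  m5 = 0 | (0 | c.0) → ··c··> m8
  m6 = (a.0 + (0 + 0)) | (0 | 0) → ··a··> m8
  m7 = 0 | (a.0 | 0) → ··a··> m8
  m8 = 0 | (0 | 0) → deadlocked
Reachable graph of Q (9 states):
  n0 = b.((b.0 + (0 + 0)) | (a.0 | c.0) + (0 + 0)\{a}\{b}) → ··b··> n1
  n1 = (b.0 + (0 + 0)) | (a.0 | c.0) + (0 + 0)\{a}\{b} → ··a··> n2, ··b··> n3, ··c··> n4
  n2 = (b.0 + (0 + 0)) | (0 | c.0) → ··b··> n5, ··c··> n6
  n3 = 0 | (a.0 | c.0) → ··a··> n5, ··c··> n7
  n4 = (b.0 + (0 + 0)) | (a.0 | 0) → ··a··> n6, ··b··> n7
  n5 = 0 | (0 | c.0) → ··c··> n8
  n6 = (b.0 + (0 + 0)) | (0 | 0) → ··b··> n8
  n7 = 0 | (a.0 | 0) → ··a··> n8
  n8 = 0 | (0 | 0) → deadlocked
Partition-refinement fixed point:
  B0 = {m0}
  B1 = {m1}
  B2 = {m4}
  B3 = {m6, m7, n7}
  B4 = {m8, n8}
  B5 = {m2, m3, n3}
  B6 = {m5, n5}
  B7 = {n0}
  B8 = {n1}
  B9 = {n4}
  B10 = {n6}
  B11 = {n2}
m0 ∈ B0, n0 ∈ B7 → different blocks

P ≁ Q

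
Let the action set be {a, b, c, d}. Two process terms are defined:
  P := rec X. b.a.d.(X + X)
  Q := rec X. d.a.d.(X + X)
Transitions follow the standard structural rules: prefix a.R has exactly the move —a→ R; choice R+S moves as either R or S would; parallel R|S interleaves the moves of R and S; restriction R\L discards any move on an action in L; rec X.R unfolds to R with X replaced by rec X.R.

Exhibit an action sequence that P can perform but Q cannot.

b

P's transition system — 4 states:
  m0 = rec X. b.a.d.(X + X) has moves ··b··> m1
  m1 = a.d.((rec X. b.a.d.(X + X)) + (rec X. b.a.d.(X + X))) has moves ··a··> m2
  m2 = d.((rec X. b.a.d.(X + X)) + (rec X. b.a.d.(X + X))) has moves ··d··> m3
  m3 = (rec X. b.a.d.(X + X)) + (rec X. b.a.d.(X + X)) has moves ··b··> m1
Q's transition system — 4 states:
  n0 = rec X. d.a.d.(X + X) has moves ··d··> n1
  n1 = a.d.((rec X. d.a.d.(X + X)) + (rec X. d.a.d.(X + X))) has moves ··a··> n2
  n2 = d.((rec X. d.a.d.(X + X)) + (rec X. d.a.d.(X + X))) has moves ··d··> n3
  n3 = (rec X. d.a.d.(X + X)) + (rec X. d.a.d.(X + X)) has moves ··d··> n1
Executing b from P (initial set {m0}):
  after b @ step 1: {m1}
  ✓ P
Executing b from Q (initial set {n0}):
  after b @ step 1: ∅ (Q stuck)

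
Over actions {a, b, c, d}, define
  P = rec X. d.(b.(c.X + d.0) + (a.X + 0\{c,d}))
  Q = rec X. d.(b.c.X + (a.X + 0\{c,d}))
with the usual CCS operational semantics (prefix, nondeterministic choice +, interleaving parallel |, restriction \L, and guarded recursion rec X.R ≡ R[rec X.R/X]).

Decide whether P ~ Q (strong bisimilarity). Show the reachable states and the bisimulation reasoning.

P's transition system — 4 states:
  m0 = rec X. d.(b.(c.X + d.0) + (a.X + 0\{c,d})) :: --d--▸ m1
  m1 = b.(c.(rec X. d.(b.(c.X + d.0) + (a.X + 0\{c,d}))) + d.0) + (a.(rec X. d.(b.(c.X + d.0) + (a.X + 0\{c,d}))) + 0\{c,d}) :: --a--▸ m0, --b--▸ m2
  m2 = c.(rec X. d.(b.(c.X + d.0) + (a.X + 0\{c,d}))) + d.0 :: --c--▸ m0, --d--▸ m3
  m3 = 0 :: ·
Q's transition system — 3 states:
  n0 = rec X. d.(b.c.X + (a.X + 0\{c,d})) :: --d--▸ n1
  n1 = b.c.(rec X. d.(b.c.X + (a.X + 0\{c,d}))) + (a.(rec X. d.(b.c.X + (a.X + 0\{c,d}))) + 0\{c,d}) :: --a--▸ n0, --b--▸ n2
  n2 = c.(rec X. d.(b.c.X + (a.X + 0\{c,d}))) :: --c--▸ n0
Coarsest stable partition (strong bisimilarity classes):
  B0 = {m0}
  B1 = {m1}
  B2 = {m2}
  B3 = {m3}
  B4 = {n0}
  B5 = {n1}
  B6 = {n2}
m0 ∈ B0, n0 ∈ B4 → different blocks

P ≁ Q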